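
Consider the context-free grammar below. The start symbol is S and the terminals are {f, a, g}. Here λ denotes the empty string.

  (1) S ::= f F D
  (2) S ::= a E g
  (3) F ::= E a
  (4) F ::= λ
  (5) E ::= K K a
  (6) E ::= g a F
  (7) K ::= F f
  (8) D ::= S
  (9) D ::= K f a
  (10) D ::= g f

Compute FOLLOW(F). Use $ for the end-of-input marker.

{a, f, g}

FIRST(S): from S::=f F D we get {f}; from S::=a E g we get {a}. So FIRST(S) = {a, f}.
FIRST(F): from F::=E a we get {f, g}; from F::=λ we get {λ}. So FIRST(F) = {λ, f, g}.
FIRST(K): from K::=F f we get {f, g}. So FIRST(K) = {f, g}.
FIRST(E): from E::=K K a we get {f, g}; from E::=g a F we get {g}. So FIRST(E) = {f, g}.
FIRST(D): from D::=S we get {a, f}; from D::=K f a we get {f, g}; from D::=g f we get {g}. So FIRST(D) = {a, f, g}.
FOLLOW(S) includes $ since S is the start symbol.
FOLLOW(E): in S::=a E g, E is followed by g with FIRST {g}; in F::=E a, E is followed by a with FIRST {a}. Thus FOLLOW(E) = {a, g}.
FOLLOW(F): in S::=f F D, F is followed by D with FIRST {a, f, g}; in E::=g a F, the suffix after F is empty, so FOLLOW(F) ⊇ FOLLOW(E) = {a, g}; in K::=F f, F is followed by f with FIRST {f}. Thus FOLLOW(F) = {a, f, g}.
FOLLOW(K): in E::=K K a (occurrence 1), K is followed by K a with FIRST {f, g}; in E::=K K a (occurrence 2), K is followed by a with FIRST {a}; in D::=K f a, K is followed by f a with FIRST {f}. Thus FOLLOW(K) = {a, f, g}.
FOLLOW(S): in D::=S, the suffix after S is empty, so FOLLOW(S) ⊇ FOLLOW(D) = {$}. Thus FOLLOW(S) = {$}.
FOLLOW(D): in S::=f F D, the suffix after D is empty, so FOLLOW(D) ⊇ FOLLOW(S) = {$}. Thus FOLLOW(D) = {$}.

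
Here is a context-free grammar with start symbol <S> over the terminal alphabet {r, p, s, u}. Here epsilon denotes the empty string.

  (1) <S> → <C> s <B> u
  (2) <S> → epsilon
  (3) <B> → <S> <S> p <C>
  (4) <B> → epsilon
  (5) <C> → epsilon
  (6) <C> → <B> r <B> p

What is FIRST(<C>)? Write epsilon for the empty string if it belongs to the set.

{epsilon, p, r, s}

FIRST(<S>) = {epsilon, p, r, s}  (via <C> s <B> u)
FIRST(<B>) = {epsilon, p, r, s}  (via <S> <S> p <C>)
FIRST(<C>) = {epsilon, p, r, s}  (via <B> r <B> p)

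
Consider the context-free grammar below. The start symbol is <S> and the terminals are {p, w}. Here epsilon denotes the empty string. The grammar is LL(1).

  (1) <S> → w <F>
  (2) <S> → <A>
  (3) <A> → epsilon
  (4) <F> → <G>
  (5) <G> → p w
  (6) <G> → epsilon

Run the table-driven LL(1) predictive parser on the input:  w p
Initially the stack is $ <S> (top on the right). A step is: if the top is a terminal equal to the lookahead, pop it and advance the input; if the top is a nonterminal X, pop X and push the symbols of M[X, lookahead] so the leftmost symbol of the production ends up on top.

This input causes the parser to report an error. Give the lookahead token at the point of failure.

$

     Stack    Input  Action
  1  $ <S>    w p $  expand <S> → w <F>
  2  $ <F> w  w p $  match w
  3  $ <F>    p $    expand <F> → <G>
  4  $ <G>    p $    expand <G> → p w
  5  $ w p    p $    match p
  6  $ w      $      error: top is terminal w but lookahead is $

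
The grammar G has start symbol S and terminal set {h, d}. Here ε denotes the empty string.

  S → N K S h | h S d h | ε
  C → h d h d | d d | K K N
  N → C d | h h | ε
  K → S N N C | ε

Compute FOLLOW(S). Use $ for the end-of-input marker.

FIRST(S) = {ε, d, h}  (via N K S h)
FIRST(C) = {ε, d, h}  (via K K N)
FIRST(N) = {ε, d, h}  (via C d)
FIRST(K) = {ε, d, h}  (via S N N C)
FOLLOW(S) includes $ since S is the start symbol.
FOLLOW(S): in S→N K S h, S is followed by h with FIRST {h}; in S→h S d h, S is followed by d h with FIRST {d}; in K→S N N C, S is followed by N N C with FIRST {ε, d, h}; in K→S N N C, the suffix after S is nullable, so FOLLOW(S) ⊇ FOLLOW(K) = {d, h}. Thus FOLLOW(S) = {$, d, h}.
FOLLOW(C): in N→C d, C is followed by d with FIRST {d}; in K→S N N C, the suffix after C is empty, so FOLLOW(C) ⊇ FOLLOW(K) = {d, h}. Thus FOLLOW(C) = {d, h}.
FOLLOW(K): in S→N K S h, K is followed by S h with FIRST {d, h}; in C→K K N (occurrence 1), K is followed by K N with FIRST {ε, d, h}; in C→K K N (occurrence 1), the suffix after K is nullable, so FOLLOW(K) ⊇ FOLLOW(C) = {d, h}; in C→K K N (occurrence 2), K is followed by N with FIRST {ε, d, h}; in C→K K N (occurrence 2), the suffix after K is nullable, so FOLLOW(K) ⊇ FOLLOW(C) = {d, h}. Thus FOLLOW(K) = {d, h}.
FOLLOW(N): in S→N K S h, N is followed by K S h with FIRST {d, h}; in C→K K N, the suffix after N is empty, so FOLLOW(N) ⊇ FOLLOW(C) = {d, h}; in K→S N N C (occurrence 1), N is followed by N C with FIRST {ε, d, h}; in K→S N N C (occurrence 1), the suffix after N is nullable, so FOLLOW(N) ⊇ FOLLOW(K) = {d, h}; in K→S N N C (occurrence 2), N is followed by C with FIRST {ε, d, h}; in K→S N N C (occurrence 2), the suffix after N is nullable, so FOLLOW(N) ⊇ FOLLOW(K) = {d, h}. Thus FOLLOW(N) = {d, h}.

{$, d, h}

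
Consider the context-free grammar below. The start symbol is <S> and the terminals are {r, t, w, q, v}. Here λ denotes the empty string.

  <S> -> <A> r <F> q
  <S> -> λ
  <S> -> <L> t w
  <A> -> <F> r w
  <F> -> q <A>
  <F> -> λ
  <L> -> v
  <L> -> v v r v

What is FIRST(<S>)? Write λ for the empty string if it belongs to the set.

FIRST(<F>) = {λ, q}
FIRST(<L>) = {v}
FIRST(<A>) = {q, r}  (via <F> r w)
FIRST(<S>) = {λ, q, r, v}  (via <A> r <F> q, <L> t w)

{λ, q, r, v}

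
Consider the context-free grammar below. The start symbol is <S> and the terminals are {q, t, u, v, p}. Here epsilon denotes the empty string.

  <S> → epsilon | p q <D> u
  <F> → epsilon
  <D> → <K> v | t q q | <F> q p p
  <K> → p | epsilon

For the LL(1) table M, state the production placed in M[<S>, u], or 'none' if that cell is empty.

none

FIRST(<S>) = {epsilon, p}
FIRST(<F>) = {epsilon}
FIRST(<K>) = {epsilon, p}
FIRST(<D>) = {p, q, t, v}  (via <K> v, <F> q p p)
FOLLOW(<S>) includes $ since <S> is the start symbol.
FOLLOW(<S>): <S> appears on no right-hand side. Thus FOLLOW(<S>) = {$}.
For <S> → epsilon: FIRST(epsilon) = {epsilon}, so it goes in M[<S>, t] for t ∈ {}; since epsilon ∈ FIRST, also for every t ∈ FOLLOW(<S>) = {$}.
For <S> → p q <D> u: FIRST(p q <D> u) = {p}, so it goes in M[<S>, t] for t ∈ {p}.
None of these place a production in M[<S>, u].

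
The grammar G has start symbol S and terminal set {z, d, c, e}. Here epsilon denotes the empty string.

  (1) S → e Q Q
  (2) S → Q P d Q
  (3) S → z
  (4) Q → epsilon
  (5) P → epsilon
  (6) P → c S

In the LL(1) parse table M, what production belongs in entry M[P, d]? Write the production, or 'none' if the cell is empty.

FIRST(Q) = {epsilon}
FIRST(P) = {epsilon, c}
FIRST(S) = {c, d, e, z}  (via Q P d Q)
FOLLOW(S) includes $ since S is the start symbol.
FOLLOW(P): in S→Q P d Q, P is followed by d Q with FIRST {d}. Thus FOLLOW(P) = {d}.
For P → epsilon: FIRST(epsilon) = {epsilon}, so it goes in M[P, t] for t ∈ {}; since epsilon ∈ FIRST, also for every t ∈ FOLLOW(P) = {d}.
For P → c S: FIRST(c S) = {c}, so it goes in M[P, t] for t ∈ {c}.

P → epsilon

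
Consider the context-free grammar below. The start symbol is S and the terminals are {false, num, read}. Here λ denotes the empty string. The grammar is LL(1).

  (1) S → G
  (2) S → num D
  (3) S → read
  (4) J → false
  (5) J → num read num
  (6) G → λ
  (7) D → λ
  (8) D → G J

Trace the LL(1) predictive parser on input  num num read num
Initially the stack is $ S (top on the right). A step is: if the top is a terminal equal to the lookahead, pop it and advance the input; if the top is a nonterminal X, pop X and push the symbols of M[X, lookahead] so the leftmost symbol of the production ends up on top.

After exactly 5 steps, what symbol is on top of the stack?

num

     Stack    Input               Action
  1  $ S      num num read num $  expand S → num D
  2  $ D num  num num read num $  match num
  3  $ D      num read num $      expand D → G J
  4  $ J G    num read num $      expand G → λ
  5  $ J      num read num $      expand J → num read num
Stack after step 5: $ num read num (top = num).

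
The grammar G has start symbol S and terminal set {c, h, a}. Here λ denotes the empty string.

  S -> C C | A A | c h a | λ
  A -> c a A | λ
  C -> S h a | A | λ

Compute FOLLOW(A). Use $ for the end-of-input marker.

{$, c, h}

FIRST(A) = {λ, c}
FIRST(S) = {λ, c, h}  (via C C, A A)
FIRST(C) = {λ, c, h}  (via S h a, A)
FOLLOW(S) includes $ since S is the start symbol.
FOLLOW(S): in C->S h a, S is followed by h a with FIRST {h}. Thus FOLLOW(S) = {$, h}.
FOLLOW(C): in S->C C (occurrence 1), C is followed by C with FIRST {λ, c, h}; in S->C C (occurrence 1), the suffix after C is nullable, so FOLLOW(C) ⊇ FOLLOW(S) = {$, h}; in S->C C (occurrence 2), the suffix after C is empty, so FOLLOW(C) ⊇ FOLLOW(S) = {$, h}. Thus FOLLOW(C) = {$, c, h}.
FOLLOW(A): in S->A A (occurrence 1), A is followed by A with FIRST {λ, c}; in S->A A (occurrence 1), the suffix after A is nullable, so FOLLOW(A) ⊇ FOLLOW(S) = {$, h}; in S->A A (occurrence 2), the suffix after A is empty, so FOLLOW(A) ⊇ FOLLOW(S) = {$, h}; in A->c a A, the suffix after A is empty (adds nothing new); in C->A, the suffix after A is empty, so FOLLOW(A) ⊇ FOLLOW(C) = {$, c, h}. Thus FOLLOW(A) = {$, c, h}.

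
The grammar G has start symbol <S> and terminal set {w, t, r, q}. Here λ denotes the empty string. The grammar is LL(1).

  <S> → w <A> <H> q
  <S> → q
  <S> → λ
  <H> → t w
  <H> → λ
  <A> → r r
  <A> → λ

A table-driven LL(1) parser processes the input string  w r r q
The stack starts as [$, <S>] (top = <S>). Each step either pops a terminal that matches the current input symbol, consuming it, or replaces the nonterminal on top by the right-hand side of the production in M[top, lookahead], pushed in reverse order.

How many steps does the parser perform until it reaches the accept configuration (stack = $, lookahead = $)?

     Stack          Input      Action
  1  $ <S>          w r r q $  expand <S> → w <A> <H> q
  2  $ q <H> <A> w  w r r q $  match w
  3  $ q <H> <A>    r r q $    expand <A> → r r
  4  $ q <H> r r    r r q $    match r
  5  $ q <H> r      r q $      match r
  6  $ q <H>        q $        expand <H> → λ
  7  $ q            q $        match q
Accept reached after 7 steps.

7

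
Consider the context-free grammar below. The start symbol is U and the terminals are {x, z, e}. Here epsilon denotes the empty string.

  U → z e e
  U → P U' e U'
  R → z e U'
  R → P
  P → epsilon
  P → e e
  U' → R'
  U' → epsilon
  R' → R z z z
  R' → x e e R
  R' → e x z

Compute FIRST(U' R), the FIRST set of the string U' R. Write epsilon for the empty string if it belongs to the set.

{epsilon, e, x, z}

FIRST(P) = {epsilon, e}
FIRST(R) = {epsilon, e, z}  (via P)
FIRST(R') = {e, x, z}  (via R z z z)
FIRST(U') = {epsilon, e, x, z}  (via R')
FIRST(U) = {e, x, z}  (via P U' e U')
FIRST(U' R): take FIRST of each symbol in turn, carrying on past any symbol whose FIRST contains epsilon; result {epsilon, e, x, z}.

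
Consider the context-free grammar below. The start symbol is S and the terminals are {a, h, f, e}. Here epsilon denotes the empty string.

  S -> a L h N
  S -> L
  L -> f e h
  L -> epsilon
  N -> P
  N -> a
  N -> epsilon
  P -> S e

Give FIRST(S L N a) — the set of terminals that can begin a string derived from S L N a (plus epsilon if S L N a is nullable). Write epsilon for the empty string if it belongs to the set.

{a, e, f}

FIRST(L) = {epsilon, f}
FIRST(S) = {epsilon, a, f}  (via L)
FIRST(P) = {a, e, f}  (via S e)
FIRST(N) = {epsilon, a, e, f}  (via P)
FIRST(S L N a): take FIRST of each symbol in turn, carrying on past any symbol whose FIRST contains epsilon; result {a, e, f}.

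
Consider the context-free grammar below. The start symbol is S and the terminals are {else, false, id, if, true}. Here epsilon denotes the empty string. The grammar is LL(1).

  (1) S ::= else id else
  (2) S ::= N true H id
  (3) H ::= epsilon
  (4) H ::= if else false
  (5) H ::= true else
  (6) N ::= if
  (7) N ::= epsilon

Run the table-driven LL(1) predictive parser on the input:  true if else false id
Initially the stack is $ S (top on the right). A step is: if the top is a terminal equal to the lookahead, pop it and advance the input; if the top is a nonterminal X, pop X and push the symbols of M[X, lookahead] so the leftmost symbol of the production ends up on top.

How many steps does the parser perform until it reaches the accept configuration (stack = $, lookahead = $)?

     Stack               Input                    Action
  1  $ S                 true if else false id $  expand S ::= N true H id
  2  $ id H true N       true if else false id $  expand N ::= epsilon
  3  $ id H true         true if else false id $  match true
  4  $ id H              if else false id $       expand H ::= if else false
  5  $ id false else if  if else false id $       match if
  6  $ id false else     else false id $          match else
  7  $ id false          false id $               match false
  8  $ id                id $                     match id
Accept reached after 8 steps.

8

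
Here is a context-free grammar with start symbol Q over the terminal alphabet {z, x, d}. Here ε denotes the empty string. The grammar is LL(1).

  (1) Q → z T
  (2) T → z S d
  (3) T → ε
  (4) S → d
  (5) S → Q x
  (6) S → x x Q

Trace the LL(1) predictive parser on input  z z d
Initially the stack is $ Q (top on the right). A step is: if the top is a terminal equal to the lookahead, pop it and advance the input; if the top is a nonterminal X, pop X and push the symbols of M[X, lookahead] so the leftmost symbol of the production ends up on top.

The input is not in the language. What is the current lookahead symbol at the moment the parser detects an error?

$

     Stack    Input    Action
  1  $ Q      z z d $  expand Q → z T
  2  $ T z    z z d $  match z
  3  $ T      z d $    expand T → z S d
  4  $ d S z  z d $    match z
  5  $ d S    d $      expand S → d
  6  $ d d    d $      match d
  7  $ d      $        error: top is terminal d but lookahead is $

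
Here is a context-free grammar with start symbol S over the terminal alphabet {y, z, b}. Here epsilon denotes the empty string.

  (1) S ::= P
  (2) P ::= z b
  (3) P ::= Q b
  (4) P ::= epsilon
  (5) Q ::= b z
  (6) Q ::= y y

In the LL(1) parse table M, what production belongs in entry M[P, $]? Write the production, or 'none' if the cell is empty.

FIRST(Q) = {b, y}
FIRST(P) = {epsilon, b, y, z}  (via Q b)
FIRST(S) = {epsilon, b, y, z}  (via P)
FOLLOW(S) includes $ since S is the start symbol.
FOLLOW(S): S appears on no right-hand side. Thus FOLLOW(S) = {$}.
FOLLOW(P): in S::=P, the suffix after P is empty, so FOLLOW(P) ⊇ FOLLOW(S) = {$}. Thus FOLLOW(P) = {$}.
For P ::= z b: FIRST(z b) = {z}, so it goes in M[P, t] for t ∈ {z}.
For P ::= Q b: FIRST(Q b) = {b, y}, so it goes in M[P, t] for t ∈ {b, y}.
For P ::= epsilon: FIRST(epsilon) = {epsilon}, so it goes in M[P, t] for t ∈ {}; since epsilon ∈ FIRST, also for every t ∈ FOLLOW(P) = {$}.

P ::= epsilon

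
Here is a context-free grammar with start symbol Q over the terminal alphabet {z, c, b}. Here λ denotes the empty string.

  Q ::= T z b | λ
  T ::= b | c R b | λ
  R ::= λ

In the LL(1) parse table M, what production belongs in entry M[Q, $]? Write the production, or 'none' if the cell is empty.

Q ::= λ

FIRST(T) = {λ, b, c}
FIRST(R) = {λ}
FIRST(Q) = {λ, b, c, z}  (via T z b)
FOLLOW(Q) includes $ since Q is the start symbol.
FOLLOW(Q): Q appears on no right-hand side. Thus FOLLOW(Q) = {$}.
For Q ::= T z b: FIRST(T z b) = {b, c, z}, so it goes in M[Q, t] for t ∈ {b, c, z}.
For Q ::= λ: FIRST(λ) = {λ}, so it goes in M[Q, t] for t ∈ {}; since λ ∈ FIRST, also for every t ∈ FOLLOW(Q) = {$}.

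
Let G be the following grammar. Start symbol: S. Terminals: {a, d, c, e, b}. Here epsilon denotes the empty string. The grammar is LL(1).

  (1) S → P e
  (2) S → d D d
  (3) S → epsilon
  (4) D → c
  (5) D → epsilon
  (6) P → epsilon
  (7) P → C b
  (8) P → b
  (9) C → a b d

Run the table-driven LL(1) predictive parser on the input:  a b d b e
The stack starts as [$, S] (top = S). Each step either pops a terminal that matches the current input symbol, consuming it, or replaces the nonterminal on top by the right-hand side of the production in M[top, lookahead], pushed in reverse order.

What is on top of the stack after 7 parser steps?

     Stack        Input        Action
  1  $ S          a b d b e $  expand S → P e
  2  $ e P        a b d b e $  expand P → C b
  3  $ e b C      a b d b e $  expand C → a b d
  4  $ e b d b a  a b d b e $  match a
  5  $ e b d b    b d b e $    match b
  6  $ e b d      d b e $      match d
  7  $ e b        b e $        match b
Stack after step 7: $ e (top = e).

e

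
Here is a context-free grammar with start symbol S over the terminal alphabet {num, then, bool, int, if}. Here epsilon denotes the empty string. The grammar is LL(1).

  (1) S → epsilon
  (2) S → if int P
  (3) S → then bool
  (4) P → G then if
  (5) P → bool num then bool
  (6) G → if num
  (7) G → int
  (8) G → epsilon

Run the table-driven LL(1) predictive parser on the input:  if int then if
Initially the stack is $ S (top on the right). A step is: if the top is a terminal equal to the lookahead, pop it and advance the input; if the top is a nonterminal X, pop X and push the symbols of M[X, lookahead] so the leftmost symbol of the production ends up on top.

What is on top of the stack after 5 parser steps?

then

     Stack        Input             Action
  1  $ S          if int then if $  expand S → if int P
  2  $ P int if   if int then if $  match if
  3  $ P int      int then if $     match int
  4  $ P          then if $         expand P → G then if
  5  $ if then G  then if $         expand G → epsilon
Stack after step 5: $ if then (top = then).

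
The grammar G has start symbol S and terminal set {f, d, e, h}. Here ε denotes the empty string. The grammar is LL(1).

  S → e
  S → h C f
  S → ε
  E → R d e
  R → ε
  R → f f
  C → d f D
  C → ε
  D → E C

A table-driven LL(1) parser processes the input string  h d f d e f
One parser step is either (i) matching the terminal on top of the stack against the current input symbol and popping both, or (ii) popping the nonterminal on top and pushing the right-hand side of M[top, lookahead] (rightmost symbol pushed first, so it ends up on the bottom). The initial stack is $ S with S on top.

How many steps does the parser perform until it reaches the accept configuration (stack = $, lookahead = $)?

12

step 1: stack=$ S  input=h d f d e f $  — expand S → h C f
step 2: stack=$ f C h  input=h d f d e f $  — match h
step 3: stack=$ f C  input=d f d e f $  — expand C → d f D
step 4: stack=$ f D f d  input=d f d e f $  — match d
step 5: stack=$ f D f  input=f d e f $  — match f
step 6: stack=$ f D  input=d e f $  — expand D → E C
step 7: stack=$ f C E  input=d e f $  — expand E → R d e
step 8: stack=$ f C e d R  input=d e f $  — expand R → ε
step 9: stack=$ f C e d  input=d e f $  — match d
step 10: stack=$ f C e  input=e f $  — match e
step 11: stack=$ f C  input=f $  — expand C → ε
step 12: stack=$ f  input=f $  — match f
Accept reached after 12 steps.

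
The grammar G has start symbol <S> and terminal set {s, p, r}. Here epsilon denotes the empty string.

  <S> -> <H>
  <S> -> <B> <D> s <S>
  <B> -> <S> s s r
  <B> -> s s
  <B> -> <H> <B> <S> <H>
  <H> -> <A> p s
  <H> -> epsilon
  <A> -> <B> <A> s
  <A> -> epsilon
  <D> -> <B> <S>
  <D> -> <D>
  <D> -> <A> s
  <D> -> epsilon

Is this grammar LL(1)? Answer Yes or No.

FIRST(<S>) = {epsilon, p, s}
FIRST(<B>) = {p, s}
FIRST(<H>) = {epsilon, p, s}
FIRST(<A>) = {epsilon, p, s}
FIRST(<D>) = {epsilon, p, s}
FOLLOW(<S>) = {$, p, s}
FOLLOW(<B>) = {p, s}
FOLLOW(<H>) = {$, p, s}
FOLLOW(<A>) = {p, s}
FOLLOW(<D>) = {s}
Cell M[<A>, p] receives both <A> -> <B> <A> s and <A> -> epsilon — the grammar is not LL(1).

No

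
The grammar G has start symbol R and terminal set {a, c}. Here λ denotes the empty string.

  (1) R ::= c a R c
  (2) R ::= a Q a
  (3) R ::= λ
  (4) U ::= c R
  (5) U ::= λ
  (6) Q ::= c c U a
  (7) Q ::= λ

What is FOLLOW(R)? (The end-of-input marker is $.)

FIRST(R) = {λ, a, c}
FIRST(U) = {λ, c}
FIRST(Q) = {λ, c}
FOLLOW(R) includes $ since R is the start symbol.
FOLLOW(U): in Q::=c c U a, U is followed by a with FIRST {a}. Thus FOLLOW(U) = {a}.
FOLLOW(R): in R::=c a R c, R is followed by c with FIRST {c}; in U::=c R, the suffix after R is empty, so FOLLOW(R) ⊇ FOLLOW(U) = {a}. Thus FOLLOW(R) = {$, a, c}.
FOLLOW(Q): in R::=a Q a, Q is followed by a with FIRST {a}. Thus FOLLOW(Q) = {a}.

{$, a, c}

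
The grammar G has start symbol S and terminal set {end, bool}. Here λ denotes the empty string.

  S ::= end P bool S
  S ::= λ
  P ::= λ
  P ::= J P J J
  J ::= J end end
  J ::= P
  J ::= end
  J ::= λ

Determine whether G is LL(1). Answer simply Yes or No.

FIRST(S) = {λ, end}
FIRST(P) = {λ, end}
FIRST(J) = {λ, end}
FOLLOW(S) = {$}
FOLLOW(P) = {bool, end}
FOLLOW(J) = {bool, end}
Cell M[J, bool] receives both J ::= P and J ::= λ — the grammar is not LL(1).

No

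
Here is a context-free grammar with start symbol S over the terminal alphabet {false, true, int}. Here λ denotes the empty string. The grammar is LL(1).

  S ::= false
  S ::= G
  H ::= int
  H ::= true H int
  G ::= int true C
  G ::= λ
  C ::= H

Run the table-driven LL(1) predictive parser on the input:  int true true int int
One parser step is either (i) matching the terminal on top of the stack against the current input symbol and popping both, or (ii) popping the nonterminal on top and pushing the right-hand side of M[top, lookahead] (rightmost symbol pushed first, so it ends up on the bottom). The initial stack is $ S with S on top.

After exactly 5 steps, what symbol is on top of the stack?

H

step 1: stack=$ S  input=int true true int int $  — expand S ::= G
step 2: stack=$ G  input=int true true int int $  — expand G ::= int true C
step 3: stack=$ C true int  input=int true true int int $  — match int
step 4: stack=$ C true  input=true true int int $  — match true
step 5: stack=$ C  input=true int int $  — expand C ::= H
Stack after step 5: $ H (top = H).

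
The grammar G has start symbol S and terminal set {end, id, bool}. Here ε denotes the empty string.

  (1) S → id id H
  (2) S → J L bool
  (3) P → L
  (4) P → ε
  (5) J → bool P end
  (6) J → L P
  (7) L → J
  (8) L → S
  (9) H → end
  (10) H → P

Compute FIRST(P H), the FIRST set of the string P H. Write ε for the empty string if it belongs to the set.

FIRST(S) = {bool, id}  (via J L bool)
FIRST(P) = {ε, bool, id}  (via L)
FIRST(H) = {ε, bool, end, id}  (via P)
FIRST(J) = {bool, id}  (via L P)
FIRST(L) = {bool, id}  (via J, S)
FIRST(P H): take FIRST of each symbol in turn, carrying on past any symbol whose FIRST contains ε; result {ε, bool, end, id}.

{ε, bool, end, id}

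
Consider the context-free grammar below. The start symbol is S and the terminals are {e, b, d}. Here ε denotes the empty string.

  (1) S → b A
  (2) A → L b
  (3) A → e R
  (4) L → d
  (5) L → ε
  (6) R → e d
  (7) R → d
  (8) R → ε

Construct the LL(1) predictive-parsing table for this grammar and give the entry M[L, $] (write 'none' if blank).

FIRST(S): from S→b A we get {b}. So FIRST(S) = {b}.
FIRST(L): from L→d we get {d}; from L→ε we get {ε}. So FIRST(L) = {ε, d}.
FIRST(R): from R→e d we get {e}; from R→d we get {d}; from R→ε we get {ε}. So FIRST(R) = {ε, d, e}.
FIRST(A): from A→L b we get {b, d}; from A→e R we get {e}. So FIRST(A) = {b, d, e}.
FOLLOW(S) includes $ since S is the start symbol.
FOLLOW(L): in A→L b, L is followed by b with FIRST {b}. Thus FOLLOW(L) = {b}.
For L → d: FIRST(d) = {d}, so it goes in M[L, t] for t ∈ {d}.
For L → ε: FIRST(ε) = {ε}, so it goes in M[L, t] for t ∈ {}; since ε ∈ FIRST, also for every t ∈ FOLLOW(L) = {b}.
None of these place a production in M[L, $].

none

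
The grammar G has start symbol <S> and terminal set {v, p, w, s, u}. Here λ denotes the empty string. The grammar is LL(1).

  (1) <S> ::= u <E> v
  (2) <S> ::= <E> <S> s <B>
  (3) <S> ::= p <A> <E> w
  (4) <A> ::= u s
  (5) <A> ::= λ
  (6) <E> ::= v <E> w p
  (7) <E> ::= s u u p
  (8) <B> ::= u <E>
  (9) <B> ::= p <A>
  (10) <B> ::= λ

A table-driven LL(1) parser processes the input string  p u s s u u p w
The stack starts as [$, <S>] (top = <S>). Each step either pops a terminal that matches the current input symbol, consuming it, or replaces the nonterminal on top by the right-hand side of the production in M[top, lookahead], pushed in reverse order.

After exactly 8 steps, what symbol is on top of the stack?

u

     Stack          Input              Action
  1  $ <S>          p u s s u u p w $  expand <S> ::= p <A> <E> w
  2  $ w <E> <A> p  p u s s u u p w $  match p
  3  $ w <E> <A>    u s s u u p w $    expand <A> ::= u s
  4  $ w <E> s u    u s s u u p w $    match u
  5  $ w <E> s      s s u u p w $      match s
  6  $ w <E>        s u u p w $        expand <E> ::= s u u p
  7  $ w p u u s    s u u p w $        match s
  8  $ w p u u      u u p w $          match u
Stack after step 8: $ w p u (top = u).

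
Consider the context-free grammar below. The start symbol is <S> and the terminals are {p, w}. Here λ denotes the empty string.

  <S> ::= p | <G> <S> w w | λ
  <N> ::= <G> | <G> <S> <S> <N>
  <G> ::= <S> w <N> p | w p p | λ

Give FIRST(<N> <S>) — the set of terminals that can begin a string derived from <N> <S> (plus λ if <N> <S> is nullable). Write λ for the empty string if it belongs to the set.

FIRST(<S>) = {λ, p, w}  (via <G> <S> w w)
FIRST(<G>) = {λ, p, w}  (via <S> w <N> p)
FIRST(<N>) = {λ, p, w}  (via <G>, <G> <S> <S> <N>)
FIRST(<N> <S>): take FIRST of each symbol in turn, carrying on past any symbol whose FIRST contains λ; result {λ, p, w}.

{λ, p, w}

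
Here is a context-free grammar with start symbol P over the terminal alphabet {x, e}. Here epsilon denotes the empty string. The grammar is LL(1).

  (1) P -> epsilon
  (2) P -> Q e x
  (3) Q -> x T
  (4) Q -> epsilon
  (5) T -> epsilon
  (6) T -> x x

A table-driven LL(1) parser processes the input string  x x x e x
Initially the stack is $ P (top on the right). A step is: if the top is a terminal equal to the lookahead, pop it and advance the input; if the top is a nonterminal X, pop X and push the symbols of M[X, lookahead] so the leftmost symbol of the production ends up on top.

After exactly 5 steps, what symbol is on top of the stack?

x

step 1: stack=$ P  input=x x x e x $  — expand P -> Q e x
step 2: stack=$ x e Q  input=x x x e x $  — expand Q -> x T
step 3: stack=$ x e T x  input=x x x e x $  — match x
step 4: stack=$ x e T  input=x x e x $  — expand T -> x x
step 5: stack=$ x e x x  input=x x e x $  — match x
Stack after step 5: $ x e x (top = x).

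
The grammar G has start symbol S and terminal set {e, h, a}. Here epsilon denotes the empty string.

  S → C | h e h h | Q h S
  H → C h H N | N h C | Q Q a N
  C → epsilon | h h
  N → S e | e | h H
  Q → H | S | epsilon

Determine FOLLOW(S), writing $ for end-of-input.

{$, a, e, h}

FIRST(C): from C→epsilon we get {epsilon}; from C→h h we get {h}. So FIRST(C) = {epsilon, h}.
FIRST(S): from S→C we get {epsilon, h}; from S→h e h h we get {h}; from S→Q h S we get {a, e, h}. So FIRST(S) = {epsilon, a, e, h}.
FIRST(N): from N→S e we get {a, e, h}; from N→e we get {e}; from N→h H we get {h}. So FIRST(N) = {a, e, h}.
FIRST(H): from H→C h H N we get {h}; from H→N h C we get {a, e, h}; from H→Q Q a N we get {a, e, h}. So FIRST(H) = {a, e, h}.
FIRST(Q): from Q→H we get {a, e, h}; from Q→S we get {epsilon, a, e, h}; from Q→epsilon we get {epsilon}. So FIRST(Q) = {epsilon, a, e, h}.
FOLLOW(S) includes $ since S is the start symbol.
FOLLOW(Q): in S→Q h S, Q is followed by h S with FIRST {h}; in H→Q Q a N (occurrence 1), Q is followed by Q a N with FIRST {a, e, h}; in H→Q Q a N (occurrence 2), Q is followed by a N with FIRST {a}. Thus FOLLOW(Q) = {a, e, h}.
FOLLOW(S): in S→Q h S, the suffix after S is empty (adds nothing new); in N→S e, S is followed by e with FIRST {e}; in Q→S, the suffix after S is empty, so FOLLOW(S) ⊇ FOLLOW(Q) = {a, e, h}. Thus FOLLOW(S) = {$, a, e, h}.
FOLLOW(H): in H→C h H N, H is followed by N with FIRST {a, e, h}; in N→h H, the suffix after H is empty, so FOLLOW(H) ⊇ FOLLOW(N) = {a, e, h}; in Q→H, the suffix after H is empty, so FOLLOW(H) ⊇ FOLLOW(Q) = {a, e, h}. Thus FOLLOW(H) = {a, e, h}.
FOLLOW(C): in S→C, the suffix after C is empty, so FOLLOW(C) ⊇ FOLLOW(S) = {$, a, e, h}; in H→C h H N, C is followed by h H N with FIRST {h}; in H→N h C, the suffix after C is empty, so FOLLOW(C) ⊇ FOLLOW(H) = {a, e, h}. Thus FOLLOW(C) = {$, a, e, h}.
FOLLOW(N): in H→C h H N, the suffix after N is empty, so FOLLOW(N) ⊇ FOLLOW(H) = {a, e, h}; in H→N h C, N is followed by h C with FIRST {h}; in H→Q Q a N, the suffix after N is empty, so FOLLOW(N) ⊇ FOLLOW(H) = {a, e, h}. Thus FOLLOW(N) = {a, e, h}.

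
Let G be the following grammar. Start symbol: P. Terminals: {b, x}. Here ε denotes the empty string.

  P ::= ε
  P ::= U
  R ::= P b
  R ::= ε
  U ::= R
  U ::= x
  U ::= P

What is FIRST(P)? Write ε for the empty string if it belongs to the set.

{ε, b, x}

FIRST(P) = {ε, b, x}  (via U)
FIRST(R) = {ε, b, x}  (via P b)
FIRST(U) = {ε, b, x}  (via R, P)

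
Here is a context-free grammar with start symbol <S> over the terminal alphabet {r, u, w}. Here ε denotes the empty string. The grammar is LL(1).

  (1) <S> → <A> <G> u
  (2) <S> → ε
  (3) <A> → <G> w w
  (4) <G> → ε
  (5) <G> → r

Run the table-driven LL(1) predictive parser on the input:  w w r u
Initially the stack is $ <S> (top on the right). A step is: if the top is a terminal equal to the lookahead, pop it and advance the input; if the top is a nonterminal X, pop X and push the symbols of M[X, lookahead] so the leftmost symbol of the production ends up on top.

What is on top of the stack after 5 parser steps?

<G>

     Stack            Input      Action
  1  $ <S>            w w r u $  expand <S> → <A> <G> u
  2  $ u <G> <A>      w w r u $  expand <A> → <G> w w
  3  $ u <G> w w <G>  w w r u $  expand <G> → ε
  4  $ u <G> w w      w w r u $  match w
  5  $ u <G> w        w r u $    match w
Stack after step 5: $ u <G> (top = <G>).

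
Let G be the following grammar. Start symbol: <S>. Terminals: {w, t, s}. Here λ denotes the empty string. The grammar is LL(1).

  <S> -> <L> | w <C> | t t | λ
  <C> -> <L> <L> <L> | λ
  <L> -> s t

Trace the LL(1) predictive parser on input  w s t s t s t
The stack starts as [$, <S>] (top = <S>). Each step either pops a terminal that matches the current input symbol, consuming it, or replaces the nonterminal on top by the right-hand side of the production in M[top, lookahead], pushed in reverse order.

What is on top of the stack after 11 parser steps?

t

      Stack          Input            Action
   1  $ <S>          w s t s t s t $  expand <S> -> w <C>
   2  $ <C> w        w s t s t s t $  match w
   3  $ <C>          s t s t s t $    expand <C> -> <L> <L> <L>
   4  $ <L> <L> <L>  s t s t s t $    expand <L> -> s t
   5  $ <L> <L> t s  s t s t s t $    match s
   6  $ <L> <L> t    t s t s t $      match t
   7  $ <L> <L>      s t s t $        expand <L> -> s t
   8  $ <L> t s      s t s t $        match s
   9  $ <L> t        t s t $          match t
  10  $ <L>          s t $            expand <L> -> s t
  11  $ t s          s t $            match s
Stack after step 11: $ t (top = t).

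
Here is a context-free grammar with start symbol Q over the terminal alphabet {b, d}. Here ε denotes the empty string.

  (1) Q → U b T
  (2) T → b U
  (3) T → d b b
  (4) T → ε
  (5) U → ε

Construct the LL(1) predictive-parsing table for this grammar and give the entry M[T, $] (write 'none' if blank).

T → ε

FIRST(T): from T→b U we get {b}; from T→d b b we get {d}; from T→ε we get {ε}. So FIRST(T) = {ε, b, d}.
FIRST(U): from U→ε we get {ε}. So FIRST(U) = {ε}.
FIRST(Q): from Q→U b T we get {b}. So FIRST(Q) = {b}.
FOLLOW(Q) includes $ since Q is the start symbol.
FOLLOW(Q): Q appears on no right-hand side. Thus FOLLOW(Q) = {$}.
FOLLOW(T): in Q→U b T, the suffix after T is empty, so FOLLOW(T) ⊇ FOLLOW(Q) = {$}. Thus FOLLOW(T) = {$}.
For T → b U: FIRST(b U) = {b}, so it goes in M[T, t] for t ∈ {b}.
For T → d b b: FIRST(d b b) = {d}, so it goes in M[T, t] for t ∈ {d}.
For T → ε: FIRST(ε) = {ε}, so it goes in M[T, t] for t ∈ {}; since ε ∈ FIRST, also for every t ∈ FOLLOW(T) = {$}.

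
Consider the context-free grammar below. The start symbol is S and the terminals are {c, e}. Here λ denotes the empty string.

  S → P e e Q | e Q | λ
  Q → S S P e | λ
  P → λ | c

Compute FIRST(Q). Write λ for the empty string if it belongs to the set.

{λ, c, e}

FIRST(P): from P→λ we get {λ}; from P→c we get {c}. So FIRST(P) = {λ, c}.
FIRST(S): from S→P e e Q we get {c, e}; from S→e Q we get {e}; from S→λ we get {λ}. So FIRST(S) = {λ, c, e}.
FIRST(Q): from Q→S S P e we get {c, e}; from Q→λ we get {λ}. So FIRST(Q) = {λ, c, e}.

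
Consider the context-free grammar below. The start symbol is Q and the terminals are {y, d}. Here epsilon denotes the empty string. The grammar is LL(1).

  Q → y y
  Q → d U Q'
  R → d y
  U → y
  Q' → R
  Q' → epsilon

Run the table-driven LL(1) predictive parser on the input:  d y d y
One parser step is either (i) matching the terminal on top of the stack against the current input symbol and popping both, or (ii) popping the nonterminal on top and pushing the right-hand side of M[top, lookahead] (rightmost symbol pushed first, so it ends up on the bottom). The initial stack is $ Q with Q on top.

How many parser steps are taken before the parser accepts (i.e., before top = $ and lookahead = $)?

8

step 1: stack=$ Q  input=d y d y $  — expand Q → d U Q'
step 2: stack=$ Q' U d  input=d y d y $  — match d
step 3: stack=$ Q' U  input=y d y $  — expand U → y
step 4: stack=$ Q' y  input=y d y $  — match y
step 5: stack=$ Q'  input=d y $  — expand Q' → R
step 6: stack=$ R  input=d y $  — expand R → d y
step 7: stack=$ y d  input=d y $  — match d
step 8: stack=$ y  input=y $  — match y
Accept reached after 8 steps.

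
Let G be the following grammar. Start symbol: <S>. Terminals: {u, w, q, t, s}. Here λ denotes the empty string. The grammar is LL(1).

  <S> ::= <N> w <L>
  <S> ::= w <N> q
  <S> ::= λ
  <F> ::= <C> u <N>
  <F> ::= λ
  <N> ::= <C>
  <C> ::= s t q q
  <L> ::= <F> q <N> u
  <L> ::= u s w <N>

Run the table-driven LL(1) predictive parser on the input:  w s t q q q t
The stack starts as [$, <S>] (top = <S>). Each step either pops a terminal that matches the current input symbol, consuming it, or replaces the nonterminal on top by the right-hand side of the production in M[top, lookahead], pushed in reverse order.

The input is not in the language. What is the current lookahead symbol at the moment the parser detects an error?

step 1: stack=$ <S>  input=w s t q q q t $  — expand <S> ::= w <N> q
step 2: stack=$ q <N> w  input=w s t q q q t $  — match w
step 3: stack=$ q <N>  input=s t q q q t $  — expand <N> ::= <C>
step 4: stack=$ q <C>  input=s t q q q t $  — expand <C> ::= s t q q
step 5: stack=$ q q q t s  input=s t q q q t $  — match s
step 6: stack=$ q q q t  input=t q q q t $  — match t
step 7: stack=$ q q q  input=q q q t $  — match q
step 8: stack=$ q q  input=q q t $  — match q
step 9: stack=$ q  input=q t $  — match q
step 10: stack=$  input=t $  — error: stack empty but input remains

t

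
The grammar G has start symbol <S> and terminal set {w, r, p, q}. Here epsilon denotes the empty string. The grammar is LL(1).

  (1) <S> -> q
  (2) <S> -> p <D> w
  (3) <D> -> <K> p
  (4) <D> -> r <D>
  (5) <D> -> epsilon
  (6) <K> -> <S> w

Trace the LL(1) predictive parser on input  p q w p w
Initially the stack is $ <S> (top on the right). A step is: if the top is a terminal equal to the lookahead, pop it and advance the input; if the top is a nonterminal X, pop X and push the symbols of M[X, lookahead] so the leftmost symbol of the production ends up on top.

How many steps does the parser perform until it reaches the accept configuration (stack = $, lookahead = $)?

     Stack        Input        Action
  1  $ <S>        p q w p w $  expand <S> -> p <D> w
  2  $ w <D> p    p q w p w $  match p
  3  $ w <D>      q w p w $    expand <D> -> <K> p
  4  $ w p <K>    q w p w $    expand <K> -> <S> w
  5  $ w p w <S>  q w p w $    expand <S> -> q
  6  $ w p w q    q w p w $    match q
  7  $ w p w      w p w $      match w
  8  $ w p        p w $        match p
  9  $ w          w $          match w
Accept reached after 9 steps.

9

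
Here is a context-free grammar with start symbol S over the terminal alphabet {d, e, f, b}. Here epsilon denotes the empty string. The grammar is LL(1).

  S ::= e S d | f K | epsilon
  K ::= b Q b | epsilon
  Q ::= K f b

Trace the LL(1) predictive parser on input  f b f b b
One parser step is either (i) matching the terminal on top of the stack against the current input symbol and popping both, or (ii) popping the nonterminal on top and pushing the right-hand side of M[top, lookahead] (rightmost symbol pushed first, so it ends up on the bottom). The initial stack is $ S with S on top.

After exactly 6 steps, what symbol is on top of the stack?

step 1: stack=$ S  input=f b f b b $  — expand S ::= f K
step 2: stack=$ K f  input=f b f b b $  — match f
step 3: stack=$ K  input=b f b b $  — expand K ::= b Q b
step 4: stack=$ b Q b  input=b f b b $  — match b
step 5: stack=$ b Q  input=f b b $  — expand Q ::= K f b
step 6: stack=$ b b f K  input=f b b $  — expand K ::= epsilon
Stack after step 6: $ b b f (top = f).

f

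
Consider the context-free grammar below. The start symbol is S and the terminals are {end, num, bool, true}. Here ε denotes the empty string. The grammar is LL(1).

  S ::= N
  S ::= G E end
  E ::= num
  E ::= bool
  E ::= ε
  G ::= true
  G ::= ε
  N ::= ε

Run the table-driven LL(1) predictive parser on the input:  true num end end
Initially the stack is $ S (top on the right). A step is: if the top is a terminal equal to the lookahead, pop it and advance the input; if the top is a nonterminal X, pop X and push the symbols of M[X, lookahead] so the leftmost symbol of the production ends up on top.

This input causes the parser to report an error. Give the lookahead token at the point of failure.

step 1: stack=$ S  input=true num end end $  — expand S ::= G E end
step 2: stack=$ end E G  input=true num end end $  — expand G ::= true
step 3: stack=$ end E true  input=true num end end $  — match true
step 4: stack=$ end E  input=num end end $  — expand E ::= num
step 5: stack=$ end num  input=num end end $  — match num
step 6: stack=$ end  input=end end $  — match end
step 7: stack=$  input=end $  — error: stack empty but input remains

end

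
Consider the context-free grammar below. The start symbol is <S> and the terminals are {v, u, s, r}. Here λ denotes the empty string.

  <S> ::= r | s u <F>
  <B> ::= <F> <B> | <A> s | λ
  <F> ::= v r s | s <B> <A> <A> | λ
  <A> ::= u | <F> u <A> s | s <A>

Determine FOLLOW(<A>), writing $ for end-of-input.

FIRST(<S>) = {r, s}
FIRST(<F>) = {λ, s, v}
FIRST(<A>) = {s, u, v}  (via <F> u <A> s)
FIRST(<B>) = {λ, s, u, v}  (via <F> <B>, <A> s)
FOLLOW(<S>) includes $ since <S> is the start symbol.
FOLLOW(<S>): <S> appears on no right-hand side. Thus FOLLOW(<S>) = {$}.
FOLLOW(<B>): in <B>::=<F> <B>, the suffix after <B> is empty (adds nothing new); in <F>::=s <B> <A> <A>, <B> is followed by <A> <A> with FIRST {s, u, v}. Thus FOLLOW(<B>) = {s, u, v}.
FOLLOW(<F>): in <S>::=s u <F>, the suffix after <F> is empty, so FOLLOW(<F>) ⊇ FOLLOW(<S>) = {$}; in <B>::=<F> <B>, <F> is followed by <B> with FIRST {λ, s, u, v}; in <B>::=<F> <B>, the suffix after <F> is nullable, so FOLLOW(<F>) ⊇ FOLLOW(<B>) = {s, u, v}; in <A>::=<F> u <A> s, <F> is followed by u <A> s with FIRST {u}. Thus FOLLOW(<F>) = {$, s, u, v}.
FOLLOW(<A>): in <B>::=<A> s, <A> is followed by s with FIRST {s}; in <F>::=s <B> <A> <A> (occurrence 1), <A> is followed by <A> with FIRST {s, u, v}; in <F>::=s <B> <A> <A> (occurrence 2), the suffix after <A> is empty, so FOLLOW(<A>) ⊇ FOLLOW(<F>) = {$, s, u, v}; in <A>::=<F> u <A> s, <A> is followed by s with FIRST {s}; in <A>::=s <A>, the suffix after <A> is empty (adds nothing new). Thus FOLLOW(<A>) = {$, s, u, v}.

{$, s, u, v}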